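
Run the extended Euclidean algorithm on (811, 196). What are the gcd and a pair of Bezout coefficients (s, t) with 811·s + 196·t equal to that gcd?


Euclidean algorithm on (811, 196) — divide until remainder is 0:
  811 = 4 · 196 + 27
  196 = 7 · 27 + 7
  27 = 3 · 7 + 6
  7 = 1 · 6 + 1
  6 = 6 · 1 + 0
gcd(811, 196) = 1.
Track Bezout coefficients alongside the remainders: start with r₀ = 811 = a·1 + b·0 (s = 1, t = 0) and r₁ = 196 = a·0 + b·1 (s = 0, t = 1); each new remainder r_{k+1} = r_{k-1} − q_k·r_k inherits s_{k+1} = s_{k-1} − q_k·s_k, t_{k+1} = t_{k-1} − q_k·t_k, so r_k = a·s_k + b·t_k at every step:
  q = 4: r = 27, s = 1 − 4·0 = 1, t = 0 − 4·1 = -4  (check: 811·1 + 196·(-4) = 27)
  q = 7: r = 7, s = 0 − 7·1 = -7, t = 1 − 7·(-4) = 29  (check: 811·(-7) + 196·29 = 7)
  q = 3: r = 6, s = 1 − 3·(-7) = 22, t = -4 − 3·29 = -91  (check: 811·22 + 196·(-91) = 6)
  q = 1: r = 1, s = -7 − 1·22 = -29, t = 29 − 1·(-91) = 120  (check: 811·(-29) + 196·120 = 1)
The row with r = 1 (the gcd) gives the Bezout coefficients s = -29, t = 120.
Result: 811 · (-29) + 196 · (120) = 1.

gcd(811, 196) = 1; s = -29, t = 120 (check: 811·(-29) + 196·120 = 1).


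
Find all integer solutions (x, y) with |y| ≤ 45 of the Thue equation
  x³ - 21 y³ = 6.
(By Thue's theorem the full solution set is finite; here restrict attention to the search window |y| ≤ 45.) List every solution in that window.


The equation is x³ - 21y³ = 6. For fixed y, x³ = 21·y³ + 6, so a solution requires the RHS to be a perfect cube.
Strategy: iterate y from -45 to 45, compute RHS = 21·y³ + 6, and check whether it is a (positive or negative) perfect cube.
Check small values of y:
  y = 0: RHS = 6 is not a perfect cube.
  y = 1: RHS = 27 = (3)³ ⇒ x = 3 works.
  y = -1: RHS = -15 is not a perfect cube.
  y = 2: RHS = 174 is not a perfect cube.
  y = -2: RHS = -162 is not a perfect cube.
  y = 3: RHS = 573 is not a perfect cube.
  y = -3: RHS = -561 is not a perfect cube.
Continuing the search up to |y| = 45 finds no further solutions beyond those listed.
Collected solutions: (3, 1).

Solutions (with |y| ≤ 45): (3, 1).


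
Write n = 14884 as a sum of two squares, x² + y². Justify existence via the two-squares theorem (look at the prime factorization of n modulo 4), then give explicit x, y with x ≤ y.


Step 1: Factor n = 14884 = 2^2 · 61^2.
Step 2: Check the mod-4 condition on each prime factor: 2 = 2 (special); 61 ≡ 1 (mod 4), exponent 2.
All primes ≡ 3 (mod 4) appear to even exponent (or don't appear), so by the two-squares theorem n IS expressible as a sum of two squares.
Step 3: Build a representation. Group n = k² · m with k = 2 and m = 61 · 61 = 3721 (a product of primes ≡ 1 (mod 4)); a representation of m scales to one of n via (k·x)² + (k·y)² = k²(x² + y²). Each prime p ≡ 1 (mod 4) is itself a sum of two squares; find a² by testing p − a² for a perfect square:
  61: 61 − 1² = 60, 61 − 2² = 57, 61 − 3² = 52, 61 − 4² = 45, 61 − 5² = 36 = 6² ⇒ 61 = 5² + 6².
  Combine using the Brahmagupta–Fibonacci identity (a² + b²)(c² + d²) = (ac − bd)² + (ad + bc)² = (ac + bd)² + (ad − bc)²:
  61 · 61 = 3721: from (5² + 6²)(5² + 6²), take (5·5 − 6·6, 5·6 + 6·5) = (25 − 36, 30 + 30) = (-11, 60); dropping signs (only squares matter) gives (11, 60); check 11² + 60² = 121 + 3600 = 3721 ✓.
  Scale by k = 2: (2·11, 2·60) = (22, 120).
Step 4: Order so x ≤ y and verify: 22² + 120² = 484 + 14400 = 14884 = n. ✓

n = 14884 = 22² + 120² (one valid representation with x ≤ y).


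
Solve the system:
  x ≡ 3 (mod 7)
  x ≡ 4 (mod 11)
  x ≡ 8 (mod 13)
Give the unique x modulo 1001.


Moduli 7, 11, 13 are pairwise coprime; by CRT there is a unique solution modulo M = 7 · 11 · 13 = 1001.
Solve pairwise, accumulating the modulus:
  Start with x ≡ 3 (mod 7).
  Combine with x ≡ 4 (mod 11): since gcd(7, 11) = 1, we get a unique residue mod 77.
    Write x = 3 + 7·t and substitute into x ≡ 4 (mod 11): 7·t ≡ 4 − 3 = 1 (mod 11).
    The inverse of 7 mod 11 is 8 (since 7·8 = 56 = 5·11 + 1), so t ≡ 8·1 = 8 ≡ 8 (mod 11).
    Then x = 3 + 7·8 = 59, valid modulo lcm(7, 11) = 77: x ≡ 59 (mod 77).
  Combine with x ≡ 8 (mod 13): since gcd(77, 13) = 1, we get a unique residue mod 1001.
    Write x = 59 + 77·t and substitute into x ≡ 8 (mod 13): 77·t ≡ 8 − 59 = -51 (mod 13).
    Reduce coefficients mod 13: 12·t ≡ 1 (mod 13).
    The inverse of 12 mod 13 is 12 (since 12·12 = 144 = 11·13 + 1), so t ≡ 12·1 = 12 ≡ 12 (mod 13).
    Then x = 59 + 77·12 = 983, valid modulo lcm(77, 13) = 1001: x ≡ 983 (mod 1001).
Verify: 983 mod 7 = 3 ✓, 983 mod 11 = 4 ✓, 983 mod 13 = 8 ✓.

x ≡ 983 (mod 1001).


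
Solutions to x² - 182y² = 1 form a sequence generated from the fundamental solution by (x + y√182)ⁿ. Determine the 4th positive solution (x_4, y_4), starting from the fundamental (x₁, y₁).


Step 1: Find the fundamental solution (x₁, y₁) of x² - 182y² = 1.
  Expand √182 as a continued fraction. a₀ = ⌊√182⌋ = 13; iterate m_{k+1} = d_k·a_k − m_k, d_{k+1} = (182 − m_{k+1}²)/d_k, a_{k+1} = ⌊(a₀ + m_{k+1})/d_{k+1}⌋ (starting m₀ = 0, d₀ = 1), with convergents p_k = a_k·p_{k-1} + p_{k-2}, q_k = a_k·q_{k-1} + q_{k-2} (p₋₁ = 1, q₋₁ = 0):
  k = 0: a₀ = 13; p₀/q₀ = 13/1; p₀² − 182·q₀² = 169 − 182 = -13.
  k = 1: m = 13, d = 13, a = ⌊(13 + 13)/13⌋ = 2; p/q = (2·13 + 1)/(2·1 + 0) = 27/2; p² − 182·q² = 729 − 728 = 1.
  The first convergent with p² − 182·q² = 1 gives the fundamental solution (x₁, y₁) = (27, 2).
Step 2: Apply the recurrence (x_{n+1}, y_{n+1}) = (x₁x_n + 182y₁y_n, x₁y_n + y₁x_n) repeatedly.
  From (x_1, y_1) = (27, 2): x_2 = 27·27 + 182·2·2 = 1457; y_2 = 27·2 + 2·27 = 108.
  From (x_2, y_2) = (1457, 108): x_3 = 27·1457 + 182·2·108 = 78651; y_3 = 27·108 + 2·1457 = 5830.
  From (x_3, y_3) = (78651, 5830): x_4 = 27·78651 + 182·2·5830 = 4245697; y_4 = 27·5830 + 2·78651 = 314712.
Step 3: Verify x_4² - 182·y_4² = 18025943015809 - 18025943015808 = 1 (should be 1). ✓

(x_1, y_1) = (27, 2); (x_4, y_4) = (4245697, 314712).


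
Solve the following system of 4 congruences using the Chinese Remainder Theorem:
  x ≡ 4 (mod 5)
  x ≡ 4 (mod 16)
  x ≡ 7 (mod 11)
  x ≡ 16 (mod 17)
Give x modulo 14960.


Product of moduli M = 5 · 16 · 11 · 17 = 14960.
Merge one congruence at a time:
  Start: x ≡ 4 (mod 5).
  Combine with x ≡ 4 (mod 16); new modulus lcm = 80.
    Write x = 4 + 5·t and substitute into x ≡ 4 (mod 16): 5·t ≡ 4 − 4 = 0 (mod 16).
    The inverse of 5 mod 16 is 13 (since 5·13 = 65 = 4·16 + 1), so t ≡ 13·0 = 0 ≡ 0 (mod 16).
    Then x = 4 + 5·0 = 4, valid modulo lcm(5, 16) = 80: x ≡ 4 (mod 80).
  Combine with x ≡ 7 (mod 11); new modulus lcm = 880.
    Write x = 4 + 80·t and substitute into x ≡ 7 (mod 11): 80·t ≡ 7 − 4 = 3 (mod 11).
    Reduce coefficients mod 11: 3·t ≡ 3 (mod 11).
    The inverse of 3 mod 11 is 4 (since 3·4 = 12 = 1·11 + 1), so t ≡ 4·3 = 12 ≡ 1 (mod 11).
    Then x = 4 + 80·1 = 84, valid modulo lcm(80, 11) = 880: x ≡ 84 (mod 880).
  Combine with x ≡ 16 (mod 17); new modulus lcm = 14960.
    Write x = 84 + 880·t and substitute into x ≡ 16 (mod 17): 880·t ≡ 16 − 84 = -68 (mod 17).
    Reduce coefficients mod 17: 13·t ≡ 0 (mod 17).
    The inverse of 13 mod 17 is 4 (since 13·4 = 52 = 3·17 + 1), so t ≡ 4·0 = 0 ≡ 0 (mod 17).
    Then x = 84 + 880·0 = 84, valid modulo lcm(880, 17) = 14960: x ≡ 84 (mod 14960).
Verify against each original: 84 mod 5 = 4, 84 mod 16 = 4, 84 mod 11 = 7, 84 mod 17 = 16.

x ≡ 84 (mod 14960).


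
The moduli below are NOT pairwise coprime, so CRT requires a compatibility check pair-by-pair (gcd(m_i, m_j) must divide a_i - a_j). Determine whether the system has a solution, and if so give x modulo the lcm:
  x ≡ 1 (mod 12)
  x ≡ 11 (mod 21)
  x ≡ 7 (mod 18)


Moduli 12, 21, 18 are not pairwise coprime, so CRT works modulo lcm(m_i) when all pairwise compatibility conditions hold.
Pairwise compatibility: gcd(m_i, m_j) must divide a_i - a_j for every pair.
Merge one congruence at a time:
  Start: x ≡ 1 (mod 12).
  Combine with x ≡ 11 (mod 21): gcd(12, 21) = 3, and 11 - 1 = 10 is NOT divisible by 3.
    ⇒ system is inconsistent (no integer solution).

No solution (the system is inconsistent).


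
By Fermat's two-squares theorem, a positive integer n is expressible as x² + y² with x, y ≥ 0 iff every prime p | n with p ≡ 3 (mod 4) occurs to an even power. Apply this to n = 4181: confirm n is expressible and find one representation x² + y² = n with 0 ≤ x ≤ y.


Step 1: Factor n = 4181 = 37 · 113.
Step 2: Check the mod-4 condition on each prime factor: 37 ≡ 1 (mod 4), exponent 1; 113 ≡ 1 (mod 4), exponent 1.
All primes ≡ 3 (mod 4) appear to even exponent (or don't appear), so by the two-squares theorem n IS expressible as a sum of two squares.
Step 3: Build a representation. Here n = 37 · 113 is a product of primes ≡ 1 (mod 4). Each prime p ≡ 1 (mod 4) is itself a sum of two squares; find a² by testing p − a² for a perfect square:
  37: 37 − 1² = 36 = 6² ⇒ 37 = 1² + 6².
  113: 113 − 1² = 112, 113 − 2² = 109, 113 − 3² = 104, 113 − 4² = 97, 113 − 5² = 88, 113 − 6² = 77, 113 − 7² = 64 = 8² ⇒ 113 = 7² + 8².
  Combine using the Brahmagupta–Fibonacci identity (a² + b²)(c² + d²) = (ac − bd)² + (ad + bc)² = (ac + bd)² + (ad − bc)²:
  37 · 113 = 4181: from (1² + 6²)(7² + 8²), take (1·7 − 6·8, 1·8 + 6·7) = (7 − 48, 8 + 42) = (-41, 50); dropping signs (only squares matter) gives (41, 50); check 41² + 50² = 1681 + 2500 = 4181 ✓.
Step 4: Order so x ≤ y and verify: 41² + 50² = 1681 + 2500 = 4181 = n. ✓

n = 4181 = 41² + 50² (one valid representation with x ≤ y).


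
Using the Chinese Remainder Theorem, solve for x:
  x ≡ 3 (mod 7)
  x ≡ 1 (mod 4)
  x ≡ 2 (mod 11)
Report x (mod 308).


Moduli 7, 4, 11 are pairwise coprime; by CRT there is a unique solution modulo M = 7 · 4 · 11 = 308.
Solve pairwise, accumulating the modulus:
  Start with x ≡ 3 (mod 7).
  Combine with x ≡ 1 (mod 4): since gcd(7, 4) = 1, we get a unique residue mod 28.
    Write x = 3 + 7·t and substitute into x ≡ 1 (mod 4): 7·t ≡ 1 − 3 = -2 (mod 4).
    Reduce coefficients mod 4: 3·t ≡ 2 (mod 4).
    The inverse of 3 mod 4 is 3 (since 3·3 = 9 = 2·4 + 1), so t ≡ 3·2 = 6 ≡ 2 (mod 4).
    Then x = 3 + 7·2 = 17, valid modulo lcm(7, 4) = 28: x ≡ 17 (mod 28).
  Combine with x ≡ 2 (mod 11): since gcd(28, 11) = 1, we get a unique residue mod 308.
    Write x = 17 + 28·t and substitute into x ≡ 2 (mod 11): 28·t ≡ 2 − 17 = -15 (mod 11).
    Reduce coefficients mod 11: 6·t ≡ 7 (mod 11).
    The inverse of 6 mod 11 is 2 (since 6·2 = 12 = 1·11 + 1), so t ≡ 2·7 = 14 ≡ 3 (mod 11).
    Then x = 17 + 28·3 = 101, valid modulo lcm(28, 11) = 308: x ≡ 101 (mod 308).
Verify: 101 mod 7 = 3 ✓, 101 mod 4 = 1 ✓, 101 mod 11 = 2 ✓.

x ≡ 101 (mod 308).


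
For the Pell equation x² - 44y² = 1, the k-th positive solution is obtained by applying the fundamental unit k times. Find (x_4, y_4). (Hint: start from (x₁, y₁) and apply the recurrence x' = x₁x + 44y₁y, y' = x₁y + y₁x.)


Step 1: Find the fundamental solution (x₁, y₁) of x² - 44y² = 1.
  Expand √44 as a continued fraction. a₀ = ⌊√44⌋ = 6; iterate m_{k+1} = d_k·a_k − m_k, d_{k+1} = (44 − m_{k+1}²)/d_k, a_{k+1} = ⌊(a₀ + m_{k+1})/d_{k+1}⌋ (starting m₀ = 0, d₀ = 1), with convergents p_k = a_k·p_{k-1} + p_{k-2}, q_k = a_k·q_{k-1} + q_{k-2} (p₋₁ = 1, q₋₁ = 0):
  k = 0: a₀ = 6; p₀/q₀ = 6/1; p₀² − 44·q₀² = 36 − 44 = -8.
  k = 1: m = 6, d = 8, a = ⌊(6 + 6)/8⌋ = 1; p/q = (1·6 + 1)/(1·1 + 0) = 7/1; p² − 44·q² = 49 − 44 = 5.
  k = 2: m = 2, d = 5, a = ⌊(6 + 2)/5⌋ = 1; p/q = (1·7 + 6)/(1·1 + 1) = 13/2; p² − 44·q² = 169 − 176 = -7.
  k = 3: m = 3, d = 7, a = ⌊(6 + 3)/7⌋ = 1; p/q = (1·13 + 7)/(1·2 + 1) = 20/3; p² − 44·q² = 400 − 396 = 4.
  k = 4: m = 4, d = 4, a = ⌊(6 + 4)/4⌋ = 2; p/q = (2·20 + 13)/(2·3 + 2) = 53/8; p² − 44·q² = 2809 − 2816 = -7.
  k = 5: m = 4, d = 7, a = ⌊(6 + 4)/7⌋ = 1; p/q = (1·53 + 20)/(1·8 + 3) = 73/11; p² − 44·q² = 5329 − 5324 = 5.
  k = 6: m = 3, d = 5, a = ⌊(6 + 3)/5⌋ = 1; p/q = (1·73 + 53)/(1·11 + 8) = 126/19; p² − 44·q² = 15876 − 15884 = -8.
  k = 7: m = 2, d = 8, a = ⌊(6 + 2)/8⌋ = 1; p/q = (1·126 + 73)/(1·19 + 11) = 199/30; p² − 44·q² = 39601 − 39600 = 1.
  The first convergent with p² − 44·q² = 1 gives the fundamental solution (x₁, y₁) = (199, 30).
Step 2: Apply the recurrence (x_{n+1}, y_{n+1}) = (x₁x_n + 44y₁y_n, x₁y_n + y₁x_n) repeatedly.
  From (x_1, y_1) = (199, 30): x_2 = 199·199 + 44·30·30 = 79201; y_2 = 199·30 + 30·199 = 11940.
  From (x_2, y_2) = (79201, 11940): x_3 = 199·79201 + 44·30·11940 = 31521799; y_3 = 199·11940 + 30·79201 = 4752090.
  From (x_3, y_3) = (31521799, 4752090): x_4 = 199·31521799 + 44·30·4752090 = 12545596801; y_4 = 199·4752090 + 30·31521799 = 1891319880.
Step 3: Verify x_4² - 44·y_4² = 157391999093261433601 - 157391999093261433600 = 1 (should be 1). ✓

(x_1, y_1) = (199, 30); (x_4, y_4) = (12545596801, 1891319880).


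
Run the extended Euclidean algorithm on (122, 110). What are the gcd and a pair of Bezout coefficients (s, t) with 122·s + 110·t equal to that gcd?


Euclidean algorithm on (122, 110) — divide until remainder is 0:
  122 = 1 · 110 + 12
  110 = 9 · 12 + 2
  12 = 6 · 2 + 0
gcd(122, 110) = 2.
Track Bezout coefficients alongside the remainders: start with r₀ = 122 = a·1 + b·0 (s = 1, t = 0) and r₁ = 110 = a·0 + b·1 (s = 0, t = 1); each new remainder r_{k+1} = r_{k-1} − q_k·r_k inherits s_{k+1} = s_{k-1} − q_k·s_k, t_{k+1} = t_{k-1} − q_k·t_k, so r_k = a·s_k + b·t_k at every step:
  q = 1: r = 12, s = 1 − 1·0 = 1, t = 0 − 1·1 = -1  (check: 122·1 + 110·(-1) = 12)
  q = 9: r = 2, s = 0 − 9·1 = -9, t = 1 − 9·(-1) = 10  (check: 122·(-9) + 110·10 = 2)
The row with r = 2 (the gcd) gives the Bezout coefficients s = -9, t = 10.
Result: 122 · (-9) + 110 · (10) = 2.

gcd(122, 110) = 2; s = -9, t = 10 (check: 122·(-9) + 110·10 = 2).


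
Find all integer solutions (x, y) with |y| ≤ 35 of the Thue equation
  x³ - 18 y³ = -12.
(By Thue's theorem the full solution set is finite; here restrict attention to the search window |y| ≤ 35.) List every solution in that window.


The equation is x³ - 18y³ = -12. For fixed y, x³ = 18·y³ − 12, so a solution requires the RHS to be a perfect cube.
Strategy: iterate y from -35 to 35, compute RHS = 18·y³ − 12, and check whether it is a (positive or negative) perfect cube.
Check small values of y:
  y = 0: RHS = -12 is not a perfect cube.
  y = 1: RHS = 6 is not a perfect cube.
  y = -1: RHS = -30 is not a perfect cube.
  y = 2: RHS = 132 is not a perfect cube.
  y = -2: RHS = -156 is not a perfect cube.
  y = 3: RHS = 474 is not a perfect cube.
  y = -3: RHS = -498 is not a perfect cube.
Continuing the search up to |y| = 35 finds no solutions either.
No (x, y) in the scanned range satisfies the equation.

No integer solutions with |y| ≤ 35.


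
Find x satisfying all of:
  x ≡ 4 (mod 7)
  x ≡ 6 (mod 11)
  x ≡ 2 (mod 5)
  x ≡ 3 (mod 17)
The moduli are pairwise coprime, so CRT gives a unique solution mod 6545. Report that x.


Product of moduli M = 7 · 11 · 5 · 17 = 6545.
Merge one congruence at a time:
  Start: x ≡ 4 (mod 7).
  Combine with x ≡ 6 (mod 11); new modulus lcm = 77.
    Write x = 4 + 7·t and substitute into x ≡ 6 (mod 11): 7·t ≡ 6 − 4 = 2 (mod 11).
    The inverse of 7 mod 11 is 8 (since 7·8 = 56 = 5·11 + 1), so t ≡ 8·2 = 16 ≡ 5 (mod 11).
    Then x = 4 + 7·5 = 39, valid modulo lcm(7, 11) = 77: x ≡ 39 (mod 77).
  Combine with x ≡ 2 (mod 5); new modulus lcm = 385.
    Write x = 39 + 77·t and substitute into x ≡ 2 (mod 5): 77·t ≡ 2 − 39 = -37 (mod 5).
    Reduce coefficients mod 5: 2·t ≡ 3 (mod 5).
    The inverse of 2 mod 5 is 3 (since 2·3 = 6 = 1·5 + 1), so t ≡ 3·3 = 9 ≡ 4 (mod 5).
    Then x = 39 + 77·4 = 347, valid modulo lcm(77, 5) = 385: x ≡ 347 (mod 385).
  Combine with x ≡ 3 (mod 17); new modulus lcm = 6545.
    Write x = 347 + 385·t and substitute into x ≡ 3 (mod 17): 385·t ≡ 3 − 347 = -344 (mod 17).
    Reduce coefficients mod 17: 11·t ≡ 13 (mod 17).
    The inverse of 11 mod 17 is 14 (since 11·14 = 154 = 9·17 + 1), so t ≡ 14·13 = 182 ≡ 12 (mod 17).
    Then x = 347 + 385·12 = 4967, valid modulo lcm(385, 17) = 6545: x ≡ 4967 (mod 6545).
Verify against each original: 4967 mod 7 = 4, 4967 mod 11 = 6, 4967 mod 5 = 2, 4967 mod 17 = 3.

x ≡ 4967 (mod 6545).


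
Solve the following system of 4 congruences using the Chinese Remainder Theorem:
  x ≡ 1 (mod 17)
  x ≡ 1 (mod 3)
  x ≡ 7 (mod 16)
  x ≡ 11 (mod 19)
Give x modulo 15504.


Product of moduli M = 17 · 3 · 16 · 19 = 15504.
Merge one congruence at a time:
  Start: x ≡ 1 (mod 17).
  Combine with x ≡ 1 (mod 3); new modulus lcm = 51.
    Write x = 1 + 17·t and substitute into x ≡ 1 (mod 3): 17·t ≡ 1 − 1 = 0 (mod 3).
    Reduce coefficients mod 3: 2·t ≡ 0 (mod 3).
    The inverse of 2 mod 3 is 2 (since 2·2 = 4 = 1·3 + 1), so t ≡ 2·0 = 0 ≡ 0 (mod 3).
    Then x = 1 + 17·0 = 1, valid modulo lcm(17, 3) = 51: x ≡ 1 (mod 51).
  Combine with x ≡ 7 (mod 16); new modulus lcm = 816.
    Write x = 1 + 51·t and substitute into x ≡ 7 (mod 16): 51·t ≡ 7 − 1 = 6 (mod 16).
    Reduce coefficients mod 16: 3·t ≡ 6 (mod 16).
    The inverse of 3 mod 16 is 11 (since 3·11 = 33 = 2·16 + 1), so t ≡ 11·6 = 66 ≡ 2 (mod 16).
    Then x = 1 + 51·2 = 103, valid modulo lcm(51, 16) = 816: x ≡ 103 (mod 816).
  Combine with x ≡ 11 (mod 19); new modulus lcm = 15504.
    Write x = 103 + 816·t and substitute into x ≡ 11 (mod 19): 816·t ≡ 11 − 103 = -92 (mod 19).
    Reduce coefficients mod 19: 18·t ≡ 3 (mod 19).
    The inverse of 18 mod 19 is 18 (since 18·18 = 324 = 17·19 + 1), so t ≡ 18·3 = 54 ≡ 16 (mod 19).
    Then x = 103 + 816·16 = 13159, valid modulo lcm(816, 19) = 15504: x ≡ 13159 (mod 15504).
Verify against each original: 13159 mod 17 = 1, 13159 mod 3 = 1, 13159 mod 16 = 7, 13159 mod 19 = 11.

x ≡ 13159 (mod 15504).


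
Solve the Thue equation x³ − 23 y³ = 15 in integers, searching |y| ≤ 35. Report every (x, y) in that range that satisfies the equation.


The equation is x³ - 23y³ = 15. For fixed y, x³ = 23·y³ + 15, so a solution requires the RHS to be a perfect cube.
Strategy: iterate y from -35 to 35, compute RHS = 23·y³ + 15, and check whether it is a (positive or negative) perfect cube.
Check small values of y:
  y = 0: RHS = 15 is not a perfect cube.
  y = 1: RHS = 38 is not a perfect cube.
  y = -1: RHS = -8 = (-2)³ ⇒ x = -2 works.
  y = 2: RHS = 199 is not a perfect cube.
  y = -2: RHS = -169 is not a perfect cube.
  y = 3: RHS = 636 is not a perfect cube.
  y = -3: RHS = -606 is not a perfect cube.
Continuing the search up to |y| = 35 finds no further solutions beyond those listed.
Collected solutions: (-2, -1).

Solutions (with |y| ≤ 35): (-2, -1).


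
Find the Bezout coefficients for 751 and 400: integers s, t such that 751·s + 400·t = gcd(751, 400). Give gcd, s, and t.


Euclidean algorithm on (751, 400) — divide until remainder is 0:
  751 = 1 · 400 + 351
  400 = 1 · 351 + 49
  351 = 7 · 49 + 8
  49 = 6 · 8 + 1
  8 = 8 · 1 + 0
gcd(751, 400) = 1.
Track Bezout coefficients alongside the remainders: start with r₀ = 751 = a·1 + b·0 (s = 1, t = 0) and r₁ = 400 = a·0 + b·1 (s = 0, t = 1); each new remainder r_{k+1} = r_{k-1} − q_k·r_k inherits s_{k+1} = s_{k-1} − q_k·s_k, t_{k+1} = t_{k-1} − q_k·t_k, so r_k = a·s_k + b·t_k at every step:
  q = 1: r = 351, s = 1 − 1·0 = 1, t = 0 − 1·1 = -1  (check: 751·1 + 400·(-1) = 351)
  q = 1: r = 49, s = 0 − 1·1 = -1, t = 1 − 1·(-1) = 2  (check: 751·(-1) + 400·2 = 49)
  q = 7: r = 8, s = 1 − 7·(-1) = 8, t = -1 − 7·2 = -15  (check: 751·8 + 400·(-15) = 8)
  q = 6: r = 1, s = -1 − 6·8 = -49, t = 2 − 6·(-15) = 92  (check: 751·(-49) + 400·92 = 1)
The row with r = 1 (the gcd) gives the Bezout coefficients s = -49, t = 92.
Result: 751 · (-49) + 400 · (92) = 1.

gcd(751, 400) = 1; s = -49, t = 92 (check: 751·(-49) + 400·92 = 1).


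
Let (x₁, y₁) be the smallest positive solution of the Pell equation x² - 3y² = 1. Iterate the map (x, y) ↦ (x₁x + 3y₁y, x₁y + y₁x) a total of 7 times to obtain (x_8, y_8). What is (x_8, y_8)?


Step 1: Find the fundamental solution (x₁, y₁) of x² - 3y² = 1.
  Expand √3 as a continued fraction. a₀ = ⌊√3⌋ = 1; iterate m_{k+1} = d_k·a_k − m_k, d_{k+1} = (3 − m_{k+1}²)/d_k, a_{k+1} = ⌊(a₀ + m_{k+1})/d_{k+1}⌋ (starting m₀ = 0, d₀ = 1), with convergents p_k = a_k·p_{k-1} + p_{k-2}, q_k = a_k·q_{k-1} + q_{k-2} (p₋₁ = 1, q₋₁ = 0):
  k = 0: a₀ = 1; p₀/q₀ = 1/1; p₀² − 3·q₀² = 1 − 3 = -2.
  k = 1: m = 1, d = 2, a = ⌊(1 + 1)/2⌋ = 1; p/q = (1·1 + 1)/(1·1 + 0) = 2/1; p² − 3·q² = 4 − 3 = 1.
  The first convergent with p² − 3·q² = 1 gives the fundamental solution (x₁, y₁) = (2, 1).
Step 2: Apply the recurrence (x_{n+1}, y_{n+1}) = (x₁x_n + 3y₁y_n, x₁y_n + y₁x_n) repeatedly.
  From (x_1, y_1) = (2, 1): x_2 = 2·2 + 3·1·1 = 7; y_2 = 2·1 + 1·2 = 4.
  From (x_2, y_2) = (7, 4): x_3 = 2·7 + 3·1·4 = 26; y_3 = 2·4 + 1·7 = 15.
  From (x_3, y_3) = (26, 15): x_4 = 2·26 + 3·1·15 = 97; y_4 = 2·15 + 1·26 = 56.
  From (x_4, y_4) = (97, 56): x_5 = 2·97 + 3·1·56 = 362; y_5 = 2·56 + 1·97 = 209.
  From (x_5, y_5) = (362, 209): x_6 = 2·362 + 3·1·209 = 1351; y_6 = 2·209 + 1·362 = 780.
  From (x_6, y_6) = (1351, 780): x_7 = 2·1351 + 3·1·780 = 5042; y_7 = 2·780 + 1·1351 = 2911.
  From (x_7, y_7) = (5042, 2911): x_8 = 2·5042 + 3·1·2911 = 18817; y_8 = 2·2911 + 1·5042 = 10864.
Step 3: Verify x_8² - 3·y_8² = 354079489 - 354079488 = 1 (should be 1). ✓

(x_1, y_1) = (2, 1); (x_8, y_8) = (18817, 10864).


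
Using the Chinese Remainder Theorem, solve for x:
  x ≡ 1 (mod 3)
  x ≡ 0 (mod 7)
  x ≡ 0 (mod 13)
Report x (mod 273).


Moduli 3, 7, 13 are pairwise coprime; by CRT there is a unique solution modulo M = 3 · 7 · 13 = 273.
Solve pairwise, accumulating the modulus:
  Start with x ≡ 1 (mod 3).
  Combine with x ≡ 0 (mod 7): since gcd(3, 7) = 1, we get a unique residue mod 21.
    Write x = 1 + 3·t and substitute into x ≡ 0 (mod 7): 3·t ≡ 0 − 1 = -1 (mod 7).
    Reduce coefficients mod 7: 3·t ≡ 6 (mod 7).
    The inverse of 3 mod 7 is 5 (since 3·5 = 15 = 2·7 + 1), so t ≡ 5·6 = 30 ≡ 2 (mod 7).
    Then x = 1 + 3·2 = 7, valid modulo lcm(3, 7) = 21: x ≡ 7 (mod 21).
  Combine with x ≡ 0 (mod 13): since gcd(21, 13) = 1, we get a unique residue mod 273.
    Write x = 7 + 21·t and substitute into x ≡ 0 (mod 13): 21·t ≡ 0 − 7 = -7 (mod 13).
    Reduce coefficients mod 13: 8·t ≡ 6 (mod 13).
    The inverse of 8 mod 13 is 5 (since 8·5 = 40 = 3·13 + 1), so t ≡ 5·6 = 30 ≡ 4 (mod 13).
    Then x = 7 + 21·4 = 91, valid modulo lcm(21, 13) = 273: x ≡ 91 (mod 273).
Verify: 91 mod 3 = 1 ✓, 91 mod 7 = 0 ✓, 91 mod 13 = 0 ✓.

x ≡ 91 (mod 273).


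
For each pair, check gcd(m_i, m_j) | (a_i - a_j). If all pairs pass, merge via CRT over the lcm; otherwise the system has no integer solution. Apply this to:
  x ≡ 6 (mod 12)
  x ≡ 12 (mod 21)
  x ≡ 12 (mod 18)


Moduli 12, 21, 18 are not pairwise coprime, so CRT works modulo lcm(m_i) when all pairwise compatibility conditions hold.
Pairwise compatibility: gcd(m_i, m_j) must divide a_i - a_j for every pair.
Merge one congruence at a time:
  Start: x ≡ 6 (mod 12).
  Combine with x ≡ 12 (mod 21): gcd(12, 21) = 3; 12 - 6 = 6, which IS divisible by 3, so compatible.
    Write x = 6 + 12·t and substitute into x ≡ 12 (mod 21): 12·t ≡ 12 − 6 = 6 (mod 21).
    Divide the congruence (and modulus) by g = 3: 4·t ≡ 2 (mod 7).
    The inverse of 4 mod 7 is 2 (since 4·2 = 8 = 1·7 + 1), so t ≡ 2·2 = 4 ≡ 4 (mod 7).
    Then x = 6 + 12·4 = 54, valid modulo lcm(12, 21) = 84: x ≡ 54 (mod 84).
  Combine with x ≡ 12 (mod 18): gcd(84, 18) = 6; 12 - 54 = -42, which IS divisible by 6, so compatible.
    Write x = 54 + 84·t and substitute into x ≡ 12 (mod 18): 84·t ≡ 12 − 54 = -42 (mod 18).
    Divide the congruence (and modulus) by g = 6: 14·t ≡ -7 (mod 3).
    Reduce coefficients mod 3: 2·t ≡ 2 (mod 3).
    The inverse of 2 mod 3 is 2 (since 2·2 = 4 = 1·3 + 1), so t ≡ 2·2 = 4 ≡ 1 (mod 3).
    Then x = 54 + 84·1 = 138, valid modulo lcm(84, 18) = 252: x ≡ 138 (mod 252).
Verify: 138 mod 12 = 6, 138 mod 21 = 12, 138 mod 18 = 12.

x ≡ 138 (mod 252).


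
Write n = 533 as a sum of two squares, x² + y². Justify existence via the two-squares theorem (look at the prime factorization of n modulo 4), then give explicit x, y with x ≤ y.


Step 1: Factor n = 533 = 13 · 41.
Step 2: Check the mod-4 condition on each prime factor: 13 ≡ 1 (mod 4), exponent 1; 41 ≡ 1 (mod 4), exponent 1.
All primes ≡ 3 (mod 4) appear to even exponent (or don't appear), so by the two-squares theorem n IS expressible as a sum of two squares.
Step 3: Build a representation. Here n = 13 · 41 is a product of primes ≡ 1 (mod 4). Each prime p ≡ 1 (mod 4) is itself a sum of two squares; find a² by testing p − a² for a perfect square:
  13: 13 − 1² = 12, 13 − 2² = 9 = 3² ⇒ 13 = 2² + 3².
  41: 41 − 1² = 40, 41 − 2² = 37, 41 − 3² = 32, 41 − 4² = 25 = 5² ⇒ 41 = 4² + 5².
  Combine using the Brahmagupta–Fibonacci identity (a² + b²)(c² + d²) = (ac − bd)² + (ad + bc)² = (ac + bd)² + (ad − bc)²:
  13 · 41 = 533: from (2² + 3²)(4² + 5²), take (2·4 − 3·5, 2·5 + 3·4) = (8 − 15, 10 + 12) = (-7, 22); dropping signs (only squares matter) gives (7, 22); check 7² + 22² = 49 + 484 = 533 ✓.
Step 4: Order so x ≤ y and verify: 7² + 22² = 49 + 484 = 533 = n. ✓

n = 533 = 7² + 22² (one valid representation with x ≤ y).


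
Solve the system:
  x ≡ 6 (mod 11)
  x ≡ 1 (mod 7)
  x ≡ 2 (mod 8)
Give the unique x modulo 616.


Moduli 11, 7, 8 are pairwise coprime; by CRT there is a unique solution modulo M = 11 · 7 · 8 = 616.
Solve pairwise, accumulating the modulus:
  Start with x ≡ 6 (mod 11).
  Combine with x ≡ 1 (mod 7): since gcd(11, 7) = 1, we get a unique residue mod 77.
    Write x = 6 + 11·t and substitute into x ≡ 1 (mod 7): 11·t ≡ 1 − 6 = -5 (mod 7).
    Reduce coefficients mod 7: 4·t ≡ 2 (mod 7).
    The inverse of 4 mod 7 is 2 (since 4·2 = 8 = 1·7 + 1), so t ≡ 2·2 = 4 ≡ 4 (mod 7).
    Then x = 6 + 11·4 = 50, valid modulo lcm(11, 7) = 77: x ≡ 50 (mod 77).
  Combine with x ≡ 2 (mod 8): since gcd(77, 8) = 1, we get a unique residue mod 616.
    Write x = 50 + 77·t and substitute into x ≡ 2 (mod 8): 77·t ≡ 2 − 50 = -48 (mod 8).
    Reduce coefficients mod 8: 5·t ≡ 0 (mod 8).
    The inverse of 5 mod 8 is 5 (since 5·5 = 25 = 3·8 + 1), so t ≡ 5·0 = 0 ≡ 0 (mod 8).
    Then x = 50 + 77·0 = 50, valid modulo lcm(77, 8) = 616: x ≡ 50 (mod 616).
Verify: 50 mod 11 = 6 ✓, 50 mod 7 = 1 ✓, 50 mod 8 = 2 ✓.

x ≡ 50 (mod 616).


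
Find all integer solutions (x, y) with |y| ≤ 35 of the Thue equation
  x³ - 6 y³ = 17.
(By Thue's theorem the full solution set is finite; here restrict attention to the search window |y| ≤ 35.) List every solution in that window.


The equation is x³ - 6y³ = 17. For fixed y, x³ = 6·y³ + 17, so a solution requires the RHS to be a perfect cube.
Strategy: iterate y from -35 to 35, compute RHS = 6·y³ + 17, and check whether it is a (positive or negative) perfect cube.
Check small values of y:
  y = 0: RHS = 17 is not a perfect cube.
  y = 1: RHS = 23 is not a perfect cube.
  y = -1: RHS = 11 is not a perfect cube.
  y = 2: RHS = 65 is not a perfect cube.
  y = -2: RHS = -31 is not a perfect cube.
  y = 3: RHS = 179 is not a perfect cube.
  y = -3: RHS = -145 is not a perfect cube.
Continuing the search up to |y| = 35 finds no solutions either.
No (x, y) in the scanned range satisfies the equation.

No integer solutions with |y| ≤ 35.


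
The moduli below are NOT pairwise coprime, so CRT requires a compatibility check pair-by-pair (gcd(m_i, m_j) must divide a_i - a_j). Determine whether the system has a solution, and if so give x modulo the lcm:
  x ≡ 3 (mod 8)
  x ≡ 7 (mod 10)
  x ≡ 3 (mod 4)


Moduli 8, 10, 4 are not pairwise coprime, so CRT works modulo lcm(m_i) when all pairwise compatibility conditions hold.
Pairwise compatibility: gcd(m_i, m_j) must divide a_i - a_j for every pair.
Merge one congruence at a time:
  Start: x ≡ 3 (mod 8).
  Combine with x ≡ 7 (mod 10): gcd(8, 10) = 2; 7 - 3 = 4, which IS divisible by 2, so compatible.
    Write x = 3 + 8·t and substitute into x ≡ 7 (mod 10): 8·t ≡ 7 − 3 = 4 (mod 10).
    Divide the congruence (and modulus) by g = 2: 4·t ≡ 2 (mod 5).
    The inverse of 4 mod 5 is 4 (since 4·4 = 16 = 3·5 + 1), so t ≡ 4·2 = 8 ≡ 3 (mod 5).
    Then x = 3 + 8·3 = 27, valid modulo lcm(8, 10) = 40: x ≡ 27 (mod 40).
  Combine with x ≡ 3 (mod 4): gcd(40, 4) = 4; 3 - 27 = -24, which IS divisible by 4, so compatible.
    Write x = 27 + 40·t and substitute into x ≡ 3 (mod 4): 40·t ≡ 3 − 27 = -24 (mod 4).
    Divide the congruence (and modulus) by g = 4: 10·t ≡ -6 (mod 1).
    Modulo 1 every t works; take t = 0.
    Then x = 27 + 40·0 = 27, valid modulo lcm(40, 4) = 40: x ≡ 27 (mod 40).
Verify: 27 mod 8 = 3, 27 mod 10 = 7, 27 mod 4 = 3.

x ≡ 27 (mod 40).


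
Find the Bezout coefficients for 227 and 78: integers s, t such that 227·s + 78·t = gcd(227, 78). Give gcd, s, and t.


Euclidean algorithm on (227, 78) — divide until remainder is 0:
  227 = 2 · 78 + 71
  78 = 1 · 71 + 7
  71 = 10 · 7 + 1
  7 = 7 · 1 + 0
gcd(227, 78) = 1.
Track Bezout coefficients alongside the remainders: start with r₀ = 227 = a·1 + b·0 (s = 1, t = 0) and r₁ = 78 = a·0 + b·1 (s = 0, t = 1); each new remainder r_{k+1} = r_{k-1} − q_k·r_k inherits s_{k+1} = s_{k-1} − q_k·s_k, t_{k+1} = t_{k-1} − q_k·t_k, so r_k = a·s_k + b·t_k at every step:
  q = 2: r = 71, s = 1 − 2·0 = 1, t = 0 − 2·1 = -2  (check: 227·1 + 78·(-2) = 71)
  q = 1: r = 7, s = 0 − 1·1 = -1, t = 1 − 1·(-2) = 3  (check: 227·(-1) + 78·3 = 7)
  q = 10: r = 1, s = 1 − 10·(-1) = 11, t = -2 − 10·3 = -32  (check: 227·11 + 78·(-32) = 1)
The row with r = 1 (the gcd) gives the Bezout coefficients s = 11, t = -32.
Result: 227 · (11) + 78 · (-32) = 1.

gcd(227, 78) = 1; s = 11, t = -32 (check: 227·11 + 78·(-32) = 1).


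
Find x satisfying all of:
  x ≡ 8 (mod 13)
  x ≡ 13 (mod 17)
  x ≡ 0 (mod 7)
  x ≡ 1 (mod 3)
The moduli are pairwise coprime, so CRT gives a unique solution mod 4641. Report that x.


Product of moduli M = 13 · 17 · 7 · 3 = 4641.
Merge one congruence at a time:
  Start: x ≡ 8 (mod 13).
  Combine with x ≡ 13 (mod 17); new modulus lcm = 221.
    Write x = 8 + 13·t and substitute into x ≡ 13 (mod 17): 13·t ≡ 13 − 8 = 5 (mod 17).
    The inverse of 13 mod 17 is 4 (since 13·4 = 52 = 3·17 + 1), so t ≡ 4·5 = 20 ≡ 3 (mod 17).
    Then x = 8 + 13·3 = 47, valid modulo lcm(13, 17) = 221: x ≡ 47 (mod 221).
  Combine with x ≡ 0 (mod 7); new modulus lcm = 1547.
    Write x = 47 + 221·t and substitute into x ≡ 0 (mod 7): 221·t ≡ 0 − 47 = -47 (mod 7).
    Reduce coefficients mod 7: 4·t ≡ 2 (mod 7).
    The inverse of 4 mod 7 is 2 (since 4·2 = 8 = 1·7 + 1), so t ≡ 2·2 = 4 ≡ 4 (mod 7).
    Then x = 47 + 221·4 = 931, valid modulo lcm(221, 7) = 1547: x ≡ 931 (mod 1547).
  Combine with x ≡ 1 (mod 3); new modulus lcm = 4641.
    Write x = 931 + 1547·t and substitute into x ≡ 1 (mod 3): 1547·t ≡ 1 − 931 = -930 (mod 3).
    Reduce coefficients mod 3: 2·t ≡ 0 (mod 3).
    The inverse of 2 mod 3 is 2 (since 2·2 = 4 = 1·3 + 1), so t ≡ 2·0 = 0 ≡ 0 (mod 3).
    Then x = 931 + 1547·0 = 931, valid modulo lcm(1547, 3) = 4641: x ≡ 931 (mod 4641).
Verify against each original: 931 mod 13 = 8, 931 mod 17 = 13, 931 mod 7 = 0, 931 mod 3 = 1.

x ≡ 931 (mod 4641).


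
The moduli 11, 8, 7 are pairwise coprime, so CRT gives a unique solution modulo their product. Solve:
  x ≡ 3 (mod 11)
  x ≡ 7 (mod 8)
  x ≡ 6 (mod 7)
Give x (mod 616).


Moduli 11, 8, 7 are pairwise coprime; by CRT there is a unique solution modulo M = 11 · 8 · 7 = 616.
Solve pairwise, accumulating the modulus:
  Start with x ≡ 3 (mod 11).
  Combine with x ≡ 7 (mod 8): since gcd(11, 8) = 1, we get a unique residue mod 88.
    Write x = 3 + 11·t and substitute into x ≡ 7 (mod 8): 11·t ≡ 7 − 3 = 4 (mod 8).
    Reduce coefficients mod 8: 3·t ≡ 4 (mod 8).
    The inverse of 3 mod 8 is 3 (since 3·3 = 9 = 1·8 + 1), so t ≡ 3·4 = 12 ≡ 4 (mod 8).
    Then x = 3 + 11·4 = 47, valid modulo lcm(11, 8) = 88: x ≡ 47 (mod 88).
  Combine with x ≡ 6 (mod 7): since gcd(88, 7) = 1, we get a unique residue mod 616.
    Write x = 47 + 88·t and substitute into x ≡ 6 (mod 7): 88·t ≡ 6 − 47 = -41 (mod 7).
    Reduce coefficients mod 7: 4·t ≡ 1 (mod 7).
    The inverse of 4 mod 7 is 2 (since 4·2 = 8 = 1·7 + 1), so t ≡ 2·1 = 2 ≡ 2 (mod 7).
    Then x = 47 + 88·2 = 223, valid modulo lcm(88, 7) = 616: x ≡ 223 (mod 616).
Verify: 223 mod 11 = 3 ✓, 223 mod 8 = 7 ✓, 223 mod 7 = 6 ✓.

x ≡ 223 (mod 616).


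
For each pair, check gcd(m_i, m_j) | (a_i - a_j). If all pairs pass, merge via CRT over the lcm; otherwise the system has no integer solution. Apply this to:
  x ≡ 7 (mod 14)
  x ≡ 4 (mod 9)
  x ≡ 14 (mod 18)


Moduli 14, 9, 18 are not pairwise coprime, so CRT works modulo lcm(m_i) when all pairwise compatibility conditions hold.
Pairwise compatibility: gcd(m_i, m_j) must divide a_i - a_j for every pair.
Merge one congruence at a time:
  Start: x ≡ 7 (mod 14).
  Combine with x ≡ 4 (mod 9): gcd(14, 9) = 1; 4 - 7 = -3, which IS divisible by 1, so compatible.
    Write x = 7 + 14·t and substitute into x ≡ 4 (mod 9): 14·t ≡ 4 − 7 = -3 (mod 9).
    Reduce coefficients mod 9: 5·t ≡ 6 (mod 9).
    The inverse of 5 mod 9 is 2 (since 5·2 = 10 = 1·9 + 1), so t ≡ 2·6 = 12 ≡ 3 (mod 9).
    Then x = 7 + 14·3 = 49, valid modulo lcm(14, 9) = 126: x ≡ 49 (mod 126).
  Combine with x ≡ 14 (mod 18): gcd(126, 18) = 18, and 14 - 49 = -35 is NOT divisible by 18.
    ⇒ system is inconsistent (no integer solution).

No solution (the system is inconsistent).


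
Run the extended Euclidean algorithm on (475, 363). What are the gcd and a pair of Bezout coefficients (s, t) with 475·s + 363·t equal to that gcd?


Euclidean algorithm on (475, 363) — divide until remainder is 0:
  475 = 1 · 363 + 112
  363 = 3 · 112 + 27
  112 = 4 · 27 + 4
  27 = 6 · 4 + 3
  4 = 1 · 3 + 1
  3 = 3 · 1 + 0
gcd(475, 363) = 1.
Track Bezout coefficients alongside the remainders: start with r₀ = 475 = a·1 + b·0 (s = 1, t = 0) and r₁ = 363 = a·0 + b·1 (s = 0, t = 1); each new remainder r_{k+1} = r_{k-1} − q_k·r_k inherits s_{k+1} = s_{k-1} − q_k·s_k, t_{k+1} = t_{k-1} − q_k·t_k, so r_k = a·s_k + b·t_k at every step:
  q = 1: r = 112, s = 1 − 1·0 = 1, t = 0 − 1·1 = -1  (check: 475·1 + 363·(-1) = 112)
  q = 3: r = 27, s = 0 − 3·1 = -3, t = 1 − 3·(-1) = 4  (check: 475·(-3) + 363·4 = 27)
  q = 4: r = 4, s = 1 − 4·(-3) = 13, t = -1 − 4·4 = -17  (check: 475·13 + 363·(-17) = 4)
  q = 6: r = 3, s = -3 − 6·13 = -81, t = 4 − 6·(-17) = 106  (check: 475·(-81) + 363·106 = 3)
  q = 1: r = 1, s = 13 − 1·(-81) = 94, t = -17 − 1·106 = -123  (check: 475·94 + 363·(-123) = 1)
The row with r = 1 (the gcd) gives the Bezout coefficients s = 94, t = -123.
Result: 475 · (94) + 363 · (-123) = 1.

gcd(475, 363) = 1; s = 94, t = -123 (check: 475·94 + 363·(-123) = 1).


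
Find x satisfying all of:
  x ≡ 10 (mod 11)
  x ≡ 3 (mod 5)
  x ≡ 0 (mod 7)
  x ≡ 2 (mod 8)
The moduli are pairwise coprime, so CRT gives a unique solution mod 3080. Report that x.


Product of moduli M = 11 · 5 · 7 · 8 = 3080.
Merge one congruence at a time:
  Start: x ≡ 10 (mod 11).
  Combine with x ≡ 3 (mod 5); new modulus lcm = 55.
    Write x = 10 + 11·t and substitute into x ≡ 3 (mod 5): 11·t ≡ 3 − 10 = -7 (mod 5).
    Reduce coefficients mod 5: 1·t ≡ 3 (mod 5).
    So t ≡ 3 (mod 5).
    Then x = 10 + 11·3 = 43, valid modulo lcm(11, 5) = 55: x ≡ 43 (mod 55).
  Combine with x ≡ 0 (mod 7); new modulus lcm = 385.
    Write x = 43 + 55·t and substitute into x ≡ 0 (mod 7): 55·t ≡ 0 − 43 = -43 (mod 7).
    Reduce coefficients mod 7: 6·t ≡ 6 (mod 7).
    The inverse of 6 mod 7 is 6 (since 6·6 = 36 = 5·7 + 1), so t ≡ 6·6 = 36 ≡ 1 (mod 7).
    Then x = 43 + 55·1 = 98, valid modulo lcm(55, 7) = 385: x ≡ 98 (mod 385).
  Combine with x ≡ 2 (mod 8); new modulus lcm = 3080.
    Write x = 98 + 385·t and substitute into x ≡ 2 (mod 8): 385·t ≡ 2 − 98 = -96 (mod 8).
    Reduce coefficients mod 8: 1·t ≡ 0 (mod 8).
    So t ≡ 0 (mod 8).
    Then x = 98 + 385·0 = 98, valid modulo lcm(385, 8) = 3080: x ≡ 98 (mod 3080).
Verify against each original: 98 mod 11 = 10, 98 mod 5 = 3, 98 mod 7 = 0, 98 mod 8 = 2.

x ≡ 98 (mod 3080).


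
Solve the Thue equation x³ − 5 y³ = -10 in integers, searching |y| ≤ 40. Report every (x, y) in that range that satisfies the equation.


The equation is x³ - 5y³ = -10. For fixed y, x³ = 5·y³ − 10, so a solution requires the RHS to be a perfect cube.
Strategy: iterate y from -40 to 40, compute RHS = 5·y³ − 10, and check whether it is a (positive or negative) perfect cube.
Check small values of y:
  y = 0: RHS = -10 is not a perfect cube.
  y = 1: RHS = -5 is not a perfect cube.
  y = -1: RHS = -15 is not a perfect cube.
  y = 2: RHS = 30 is not a perfect cube.
  y = -2: RHS = -50 is not a perfect cube.
  y = 3: RHS = 125 = (5)³ ⇒ x = 5 works.
  y = -3: RHS = -145 is not a perfect cube.
Continuing the search up to |y| = 40 finds no further solutions beyond those listed.
Collected solutions: (5, 3).

Solutions (with |y| ≤ 40): (5, 3).


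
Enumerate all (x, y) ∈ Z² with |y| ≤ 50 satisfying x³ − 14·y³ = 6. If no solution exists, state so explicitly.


The equation is x³ - 14y³ = 6. For fixed y, x³ = 14·y³ + 6, so a solution requires the RHS to be a perfect cube.
Strategy: iterate y from -50 to 50, compute RHS = 14·y³ + 6, and check whether it is a (positive or negative) perfect cube.
Check small values of y:
  y = 0: RHS = 6 is not a perfect cube.
  y = 1: RHS = 20 is not a perfect cube.
  y = -1: RHS = -8 = (-2)³ ⇒ x = -2 works.
  y = 2: RHS = 118 is not a perfect cube.
  y = -2: RHS = -106 is not a perfect cube.
  y = 3: RHS = 384 is not a perfect cube.
  y = -3: RHS = -372 is not a perfect cube.
Continuing the search up to |y| = 50 finds no further solutions beyond those listed.
Collected solutions: (-2, -1).

Solutions (with |y| ≤ 50): (-2, -1).


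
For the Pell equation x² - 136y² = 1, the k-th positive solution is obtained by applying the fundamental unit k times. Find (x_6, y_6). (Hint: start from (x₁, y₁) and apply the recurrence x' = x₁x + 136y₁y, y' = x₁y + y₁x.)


Step 1: Find the fundamental solution (x₁, y₁) of x² - 136y² = 1.
  Expand √136 as a continued fraction. a₀ = ⌊√136⌋ = 11; iterate m_{k+1} = d_k·a_k − m_k, d_{k+1} = (136 − m_{k+1}²)/d_k, a_{k+1} = ⌊(a₀ + m_{k+1})/d_{k+1}⌋ (starting m₀ = 0, d₀ = 1), with convergents p_k = a_k·p_{k-1} + p_{k-2}, q_k = a_k·q_{k-1} + q_{k-2} (p₋₁ = 1, q₋₁ = 0):
  k = 0: a₀ = 11; p₀/q₀ = 11/1; p₀² − 136·q₀² = 121 − 136 = -15.
  k = 1: m = 11, d = 15, a = ⌊(11 + 11)/15⌋ = 1; p/q = (1·11 + 1)/(1·1 + 0) = 12/1; p² − 136·q² = 144 − 136 = 8.
  k = 2: m = 4, d = 8, a = ⌊(11 + 4)/8⌋ = 1; p/q = (1·12 + 11)/(1·1 + 1) = 23/2; p² − 136·q² = 529 − 544 = -15.
  k = 3: m = 4, d = 15, a = ⌊(11 + 4)/15⌋ = 1; p/q = (1·23 + 12)/(1·2 + 1) = 35/3; p² − 136·q² = 1225 − 1224 = 1.
  The first convergent with p² − 136·q² = 1 gives the fundamental solution (x₁, y₁) = (35, 3).
Step 2: Apply the recurrence (x_{n+1}, y_{n+1}) = (x₁x_n + 136y₁y_n, x₁y_n + y₁x_n) repeatedly.
  From (x_1, y_1) = (35, 3): x_2 = 35·35 + 136·3·3 = 2449; y_2 = 35·3 + 3·35 = 210.
  From (x_2, y_2) = (2449, 210): x_3 = 35·2449 + 136·3·210 = 171395; y_3 = 35·210 + 3·2449 = 14697.
  From (x_3, y_3) = (171395, 14697): x_4 = 35·171395 + 136·3·14697 = 11995201; y_4 = 35·14697 + 3·171395 = 1028580.
  From (x_4, y_4) = (11995201, 1028580): x_5 = 35·11995201 + 136·3·1028580 = 839492675; y_5 = 35·1028580 + 3·11995201 = 71985903.
  From (x_5, y_5) = (839492675, 71985903): x_6 = 35·839492675 + 136·3·71985903 = 58752492049; y_6 = 35·71985903 + 3·839492675 = 5037984630.
Step 3: Verify x_6² - 136·y_6² = 3451855321967808218401 - 3451855321967808218400 = 1 (should be 1). ✓

(x_1, y_1) = (35, 3); (x_6, y_6) = (58752492049, 5037984630).
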